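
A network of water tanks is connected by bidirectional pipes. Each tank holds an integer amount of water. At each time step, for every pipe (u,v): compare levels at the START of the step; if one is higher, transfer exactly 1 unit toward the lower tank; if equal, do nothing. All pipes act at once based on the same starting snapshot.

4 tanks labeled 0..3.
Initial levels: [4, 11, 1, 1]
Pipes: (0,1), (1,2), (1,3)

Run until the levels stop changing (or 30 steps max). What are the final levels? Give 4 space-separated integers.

Answer: 4 5 4 4

Derivation:
Step 1: flows [1->0,1->2,1->3] -> levels [5 8 2 2]
Step 2: flows [1->0,1->2,1->3] -> levels [6 5 3 3]
Step 3: flows [0->1,1->2,1->3] -> levels [5 4 4 4]
Step 4: flows [0->1,1=2,1=3] -> levels [4 5 4 4]
Step 5: flows [1->0,1->2,1->3] -> levels [5 2 5 5]
Step 6: flows [0->1,2->1,3->1] -> levels [4 5 4 4]
  -> period-2 cycle: step 6 state = step 4 state; never stabilizes
  -> state at step 30: (30-4) mod 2 = 0, same as step 4 -> [4 5 4 4]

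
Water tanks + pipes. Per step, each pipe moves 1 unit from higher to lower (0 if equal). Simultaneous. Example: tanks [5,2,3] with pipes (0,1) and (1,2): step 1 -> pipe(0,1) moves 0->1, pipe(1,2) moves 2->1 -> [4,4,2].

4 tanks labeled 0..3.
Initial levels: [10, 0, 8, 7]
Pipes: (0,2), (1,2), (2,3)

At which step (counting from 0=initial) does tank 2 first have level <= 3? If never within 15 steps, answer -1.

Step 1: flows [0->2,2->1,2->3] -> levels [9 1 7 8]
Step 2: flows [0->2,2->1,3->2] -> levels [8 2 8 7]
Step 3: flows [0=2,2->1,2->3] -> levels [8 3 6 8]
Step 4: flows [0->2,2->1,3->2] -> levels [7 4 7 7]
Step 5: flows [0=2,2->1,2=3] -> levels [7 5 6 7]
Step 6: flows [0->2,2->1,3->2] -> levels [6 6 7 6]
Step 7: flows [2->0,2->1,2->3] -> levels [7 7 4 7]
Step 8: flows [0->2,1->2,3->2] -> levels [6 6 7 6]
  -> period-2 cycle (repeats step 6); tank 2 never drops to <=3
Tank 2 never reaches <=3 within 15 steps

Answer: -1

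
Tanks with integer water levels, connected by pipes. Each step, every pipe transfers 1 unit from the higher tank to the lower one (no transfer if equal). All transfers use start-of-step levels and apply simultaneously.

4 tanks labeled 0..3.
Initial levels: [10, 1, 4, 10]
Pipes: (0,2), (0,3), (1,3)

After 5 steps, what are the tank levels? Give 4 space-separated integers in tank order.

Answer: 6 6 7 6

Derivation:
Step 1: flows [0->2,0=3,3->1] -> levels [9 2 5 9]
Step 2: flows [0->2,0=3,3->1] -> levels [8 3 6 8]
Step 3: flows [0->2,0=3,3->1] -> levels [7 4 7 7]
Step 4: flows [0=2,0=3,3->1] -> levels [7 5 7 6]
Step 5: flows [0=2,0->3,3->1] -> levels [6 6 7 6]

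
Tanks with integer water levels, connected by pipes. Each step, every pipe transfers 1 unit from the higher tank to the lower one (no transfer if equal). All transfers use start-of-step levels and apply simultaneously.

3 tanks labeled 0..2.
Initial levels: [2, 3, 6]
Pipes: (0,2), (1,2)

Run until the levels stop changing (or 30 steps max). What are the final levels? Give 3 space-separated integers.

Answer: 4 4 3

Derivation:
Step 1: flows [2->0,2->1] -> levels [3 4 4]
Step 2: flows [2->0,1=2] -> levels [4 4 3]
Step 3: flows [0->2,1->2] -> levels [3 3 5]
Step 4: flows [2->0,2->1] -> levels [4 4 3]
  -> period-2 cycle: step 4 state = step 2 state; never stabilizes
  -> state at step 30: (30-2) mod 2 = 0, same as step 2 -> [4 4 3]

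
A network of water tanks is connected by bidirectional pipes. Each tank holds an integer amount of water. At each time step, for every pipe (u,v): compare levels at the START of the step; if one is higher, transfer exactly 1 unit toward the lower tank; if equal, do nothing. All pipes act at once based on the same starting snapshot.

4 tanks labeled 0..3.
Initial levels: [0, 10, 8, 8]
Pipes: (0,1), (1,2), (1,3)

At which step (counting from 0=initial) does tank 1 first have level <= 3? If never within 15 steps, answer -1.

Step 1: flows [1->0,1->2,1->3] -> levels [1 7 9 9]
Step 2: flows [1->0,2->1,3->1] -> levels [2 8 8 8]
Step 3: flows [1->0,1=2,1=3] -> levels [3 7 8 8]
Step 4: flows [1->0,2->1,3->1] -> levels [4 8 7 7]
Step 5: flows [1->0,1->2,1->3] -> levels [5 5 8 8]
Step 6: flows [0=1,2->1,3->1] -> levels [5 7 7 7]
Step 7: flows [1->0,1=2,1=3] -> levels [6 6 7 7]
Step 8: flows [0=1,2->1,3->1] -> levels [6 8 6 6]
Step 9: flows [1->0,1->2,1->3] -> levels [7 5 7 7]
Step 10: flows [0->1,2->1,3->1] -> levels [6 8 6 6]
  -> period-2 cycle (repeats step 8); tank 1 never drops to <=3
Tank 1 never reaches <=3 within 15 steps

Answer: -1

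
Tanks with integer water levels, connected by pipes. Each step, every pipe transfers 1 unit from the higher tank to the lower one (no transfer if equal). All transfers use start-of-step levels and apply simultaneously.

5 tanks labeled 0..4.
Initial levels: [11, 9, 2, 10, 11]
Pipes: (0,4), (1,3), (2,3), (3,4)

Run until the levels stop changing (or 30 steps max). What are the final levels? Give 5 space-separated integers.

Answer: 10 8 8 9 8

Derivation:
Step 1: flows [0=4,3->1,3->2,4->3] -> levels [11 10 3 9 10]
Step 2: flows [0->4,1->3,3->2,4->3] -> levels [10 9 4 10 10]
Step 3: flows [0=4,3->1,3->2,3=4] -> levels [10 10 5 8 10]
Step 4: flows [0=4,1->3,3->2,4->3] -> levels [10 9 6 9 9]
Step 5: flows [0->4,1=3,3->2,3=4] -> levels [9 9 7 8 10]
Step 6: flows [4->0,1->3,3->2,4->3] -> levels [10 8 8 9 8]
Step 7: flows [0->4,3->1,3->2,3->4] -> levels [9 9 9 6 10]
Step 8: flows [4->0,1->3,2->3,4->3] -> levels [10 8 8 9 8]
  -> period-2 cycle: step 8 state = step 6 state; never stabilizes
  -> state at step 30: (30-6) mod 2 = 0, same as step 6 -> [10 8 8 9 8]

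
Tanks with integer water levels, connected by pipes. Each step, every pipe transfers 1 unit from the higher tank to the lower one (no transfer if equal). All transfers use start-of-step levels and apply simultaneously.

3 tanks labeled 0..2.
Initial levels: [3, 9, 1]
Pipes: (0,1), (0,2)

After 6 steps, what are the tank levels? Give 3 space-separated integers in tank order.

Answer: 3 5 5

Derivation:
Step 1: flows [1->0,0->2] -> levels [3 8 2]
Step 2: flows [1->0,0->2] -> levels [3 7 3]
Step 3: flows [1->0,0=2] -> levels [4 6 3]
Step 4: flows [1->0,0->2] -> levels [4 5 4]
Step 5: flows [1->0,0=2] -> levels [5 4 4]
Step 6: flows [0->1,0->2] -> levels [3 5 5]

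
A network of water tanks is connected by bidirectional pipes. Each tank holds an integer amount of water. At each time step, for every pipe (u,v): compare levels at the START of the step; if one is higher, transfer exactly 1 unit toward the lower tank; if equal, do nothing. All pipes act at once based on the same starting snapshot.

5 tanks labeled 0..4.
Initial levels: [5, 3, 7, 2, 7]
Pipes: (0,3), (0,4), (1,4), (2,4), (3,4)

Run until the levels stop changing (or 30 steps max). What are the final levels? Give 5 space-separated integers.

Step 1: flows [0->3,4->0,4->1,2=4,4->3] -> levels [5 4 7 4 4]
Step 2: flows [0->3,0->4,1=4,2->4,3=4] -> levels [3 4 6 5 6]
Step 3: flows [3->0,4->0,4->1,2=4,4->3] -> levels [5 5 6 5 3]
Step 4: flows [0=3,0->4,1->4,2->4,3->4] -> levels [4 4 5 4 7]
Step 5: flows [0=3,4->0,4->1,4->2,4->3] -> levels [5 5 6 5 3]
  -> period-2 cycle: step 5 state = step 3 state; never stabilizes
  -> state at step 30: (30-3) mod 2 = 1, same as step 4 -> [4 4 5 4 7]

Answer: 4 4 5 4 7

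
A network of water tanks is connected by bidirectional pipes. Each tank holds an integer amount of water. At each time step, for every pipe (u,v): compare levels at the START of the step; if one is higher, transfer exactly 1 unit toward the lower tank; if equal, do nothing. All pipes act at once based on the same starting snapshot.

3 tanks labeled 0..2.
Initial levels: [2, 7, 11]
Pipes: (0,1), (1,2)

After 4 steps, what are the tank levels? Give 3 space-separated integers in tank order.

Step 1: flows [1->0,2->1] -> levels [3 7 10]
Step 2: flows [1->0,2->1] -> levels [4 7 9]
Step 3: flows [1->0,2->1] -> levels [5 7 8]
Step 4: flows [1->0,2->1] -> levels [6 7 7]

Answer: 6 7 7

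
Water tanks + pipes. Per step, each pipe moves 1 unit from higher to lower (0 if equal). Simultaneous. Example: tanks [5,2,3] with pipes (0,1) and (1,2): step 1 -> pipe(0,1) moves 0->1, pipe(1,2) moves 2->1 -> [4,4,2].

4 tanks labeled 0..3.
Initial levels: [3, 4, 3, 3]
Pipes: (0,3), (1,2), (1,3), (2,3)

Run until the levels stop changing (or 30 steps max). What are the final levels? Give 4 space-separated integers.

Answer: 4 4 3 2

Derivation:
Step 1: flows [0=3,1->2,1->3,2=3] -> levels [3 2 4 4]
Step 2: flows [3->0,2->1,3->1,2=3] -> levels [4 4 3 2]
Step 3: flows [0->3,1->2,1->3,2->3] -> levels [3 2 3 5]
Step 4: flows [3->0,2->1,3->1,3->2] -> levels [4 4 3 2]
  -> period-2 cycle: step 4 state = step 2 state; never stabilizes
  -> state at step 30: (30-2) mod 2 = 0, same as step 2 -> [4 4 3 2]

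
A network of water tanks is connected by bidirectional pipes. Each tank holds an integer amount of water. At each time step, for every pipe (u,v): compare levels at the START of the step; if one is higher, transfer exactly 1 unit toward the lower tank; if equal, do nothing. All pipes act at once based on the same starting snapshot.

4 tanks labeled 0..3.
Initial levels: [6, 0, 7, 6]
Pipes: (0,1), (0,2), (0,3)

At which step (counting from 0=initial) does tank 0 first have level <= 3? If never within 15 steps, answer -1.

Answer: 4

Derivation:
Step 1: flows [0->1,2->0,0=3] -> levels [6 1 6 6]
Step 2: flows [0->1,0=2,0=3] -> levels [5 2 6 6]
Step 3: flows [0->1,2->0,3->0] -> levels [6 3 5 5]
Step 4: flows [0->1,0->2,0->3] -> levels [3 4 6 6]
Tank 0 first reaches <=3 at step 4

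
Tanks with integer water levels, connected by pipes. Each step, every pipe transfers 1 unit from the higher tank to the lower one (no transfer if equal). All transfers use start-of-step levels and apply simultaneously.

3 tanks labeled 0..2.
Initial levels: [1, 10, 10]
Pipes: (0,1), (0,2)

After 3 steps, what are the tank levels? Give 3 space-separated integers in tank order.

Step 1: flows [1->0,2->0] -> levels [3 9 9]
Step 2: flows [1->0,2->0] -> levels [5 8 8]
Step 3: flows [1->0,2->0] -> levels [7 7 7]

Answer: 7 7 7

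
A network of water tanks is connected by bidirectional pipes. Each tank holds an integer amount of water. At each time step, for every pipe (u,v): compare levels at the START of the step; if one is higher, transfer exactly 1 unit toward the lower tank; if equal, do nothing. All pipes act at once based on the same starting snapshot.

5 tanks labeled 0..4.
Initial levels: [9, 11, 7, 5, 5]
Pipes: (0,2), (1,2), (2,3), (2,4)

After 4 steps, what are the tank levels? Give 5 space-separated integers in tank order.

Step 1: flows [0->2,1->2,2->3,2->4] -> levels [8 10 7 6 6]
Step 2: flows [0->2,1->2,2->3,2->4] -> levels [7 9 7 7 7]
Step 3: flows [0=2,1->2,2=3,2=4] -> levels [7 8 8 7 7]
Step 4: flows [2->0,1=2,2->3,2->4] -> levels [8 8 5 8 8]

Answer: 8 8 5 8 8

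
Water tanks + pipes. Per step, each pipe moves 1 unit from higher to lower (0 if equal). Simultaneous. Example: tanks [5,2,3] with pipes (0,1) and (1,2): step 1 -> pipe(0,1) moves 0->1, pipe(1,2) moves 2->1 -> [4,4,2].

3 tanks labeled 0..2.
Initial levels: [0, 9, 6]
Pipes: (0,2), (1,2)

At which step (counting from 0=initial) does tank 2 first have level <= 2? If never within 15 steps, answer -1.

Step 1: flows [2->0,1->2] -> levels [1 8 6]
Step 2: flows [2->0,1->2] -> levels [2 7 6]
Step 3: flows [2->0,1->2] -> levels [3 6 6]
Step 4: flows [2->0,1=2] -> levels [4 6 5]
Step 5: flows [2->0,1->2] -> levels [5 5 5]
Step 6: flows [0=2,1=2] -> levels [5 5 5]
  -> stable; tank 2 stays at 5 > 2
Tank 2 never reaches <=2 within 15 steps

Answer: -1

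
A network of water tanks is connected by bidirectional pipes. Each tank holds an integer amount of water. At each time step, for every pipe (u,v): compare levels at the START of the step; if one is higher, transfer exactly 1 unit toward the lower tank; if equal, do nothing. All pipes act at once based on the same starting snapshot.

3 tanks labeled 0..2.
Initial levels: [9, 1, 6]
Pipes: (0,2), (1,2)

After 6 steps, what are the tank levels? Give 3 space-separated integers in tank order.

Answer: 6 6 4

Derivation:
Step 1: flows [0->2,2->1] -> levels [8 2 6]
Step 2: flows [0->2,2->1] -> levels [7 3 6]
Step 3: flows [0->2,2->1] -> levels [6 4 6]
Step 4: flows [0=2,2->1] -> levels [6 5 5]
Step 5: flows [0->2,1=2] -> levels [5 5 6]
Step 6: flows [2->0,2->1] -> levels [6 6 4]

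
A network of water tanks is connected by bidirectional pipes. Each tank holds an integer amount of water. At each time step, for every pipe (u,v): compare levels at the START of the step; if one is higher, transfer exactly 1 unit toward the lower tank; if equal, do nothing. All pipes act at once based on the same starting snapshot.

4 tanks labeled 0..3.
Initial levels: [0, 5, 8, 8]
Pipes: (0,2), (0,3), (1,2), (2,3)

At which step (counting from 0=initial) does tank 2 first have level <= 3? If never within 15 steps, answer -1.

Answer: -1

Derivation:
Step 1: flows [2->0,3->0,2->1,2=3] -> levels [2 6 6 7]
Step 2: flows [2->0,3->0,1=2,3->2] -> levels [4 6 6 5]
Step 3: flows [2->0,3->0,1=2,2->3] -> levels [6 6 4 5]
Step 4: flows [0->2,0->3,1->2,3->2] -> levels [4 5 7 5]
Step 5: flows [2->0,3->0,2->1,2->3] -> levels [6 6 4 5]
  -> period-2 cycle (repeats step 3); tank 2 never drops to <=3
Tank 2 never reaches <=3 within 15 steps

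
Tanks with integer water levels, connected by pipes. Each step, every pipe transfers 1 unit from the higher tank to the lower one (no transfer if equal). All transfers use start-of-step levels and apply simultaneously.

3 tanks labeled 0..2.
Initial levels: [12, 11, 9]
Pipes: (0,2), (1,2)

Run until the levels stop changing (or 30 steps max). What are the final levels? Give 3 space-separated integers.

Answer: 11 11 10

Derivation:
Step 1: flows [0->2,1->2] -> levels [11 10 11]
Step 2: flows [0=2,2->1] -> levels [11 11 10]
Step 3: flows [0->2,1->2] -> levels [10 10 12]
Step 4: flows [2->0,2->1] -> levels [11 11 10]
  -> period-2 cycle: step 4 state = step 2 state; never stabilizes
  -> state at step 30: (30-2) mod 2 = 0, same as step 2 -> [11 11 10]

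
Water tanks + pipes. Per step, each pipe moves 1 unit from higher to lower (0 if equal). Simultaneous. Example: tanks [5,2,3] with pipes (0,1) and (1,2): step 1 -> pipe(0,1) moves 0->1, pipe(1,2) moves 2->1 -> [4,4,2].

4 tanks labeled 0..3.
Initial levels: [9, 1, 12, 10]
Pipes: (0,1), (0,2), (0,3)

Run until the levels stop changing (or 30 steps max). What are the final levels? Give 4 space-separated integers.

Answer: 9 7 8 8

Derivation:
Step 1: flows [0->1,2->0,3->0] -> levels [10 2 11 9]
Step 2: flows [0->1,2->0,0->3] -> levels [9 3 10 10]
Step 3: flows [0->1,2->0,3->0] -> levels [10 4 9 9]
Step 4: flows [0->1,0->2,0->3] -> levels [7 5 10 10]
Step 5: flows [0->1,2->0,3->0] -> levels [8 6 9 9]
Step 6: flows [0->1,2->0,3->0] -> levels [9 7 8 8]
Step 7: flows [0->1,0->2,0->3] -> levels [6 8 9 9]
Step 8: flows [1->0,2->0,3->0] -> levels [9 7 8 8]
  -> period-2 cycle: step 8 state = step 6 state; never stabilizes
  -> state at step 30: (30-6) mod 2 = 0, same as step 6 -> [9 7 8 8]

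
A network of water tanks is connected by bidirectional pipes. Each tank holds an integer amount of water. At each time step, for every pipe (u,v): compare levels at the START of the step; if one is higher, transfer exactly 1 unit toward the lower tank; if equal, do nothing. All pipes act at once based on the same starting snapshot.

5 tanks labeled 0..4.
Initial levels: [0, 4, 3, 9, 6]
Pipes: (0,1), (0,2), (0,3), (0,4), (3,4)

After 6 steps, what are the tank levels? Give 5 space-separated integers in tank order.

Answer: 2 5 5 5 5

Derivation:
Step 1: flows [1->0,2->0,3->0,4->0,3->4] -> levels [4 3 2 7 6]
Step 2: flows [0->1,0->2,3->0,4->0,3->4] -> levels [4 4 3 5 6]
Step 3: flows [0=1,0->2,3->0,4->0,4->3] -> levels [5 4 4 5 4]
Step 4: flows [0->1,0->2,0=3,0->4,3->4] -> levels [2 5 5 4 6]
Step 5: flows [1->0,2->0,3->0,4->0,4->3] -> levels [6 4 4 4 4]
Step 6: flows [0->1,0->2,0->3,0->4,3=4] -> levels [2 5 5 5 5]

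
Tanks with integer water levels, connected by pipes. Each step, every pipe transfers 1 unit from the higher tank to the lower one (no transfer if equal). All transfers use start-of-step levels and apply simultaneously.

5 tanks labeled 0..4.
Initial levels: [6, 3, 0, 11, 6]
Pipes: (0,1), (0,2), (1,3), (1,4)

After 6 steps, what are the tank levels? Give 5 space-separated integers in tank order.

Answer: 5 4 5 6 6

Derivation:
Step 1: flows [0->1,0->2,3->1,4->1] -> levels [4 6 1 10 5]
Step 2: flows [1->0,0->2,3->1,1->4] -> levels [4 5 2 9 6]
Step 3: flows [1->0,0->2,3->1,4->1] -> levels [4 6 3 8 5]
Step 4: flows [1->0,0->2,3->1,1->4] -> levels [4 5 4 7 6]
Step 5: flows [1->0,0=2,3->1,4->1] -> levels [5 6 4 6 5]
Step 6: flows [1->0,0->2,1=3,1->4] -> levels [5 4 5 6 6]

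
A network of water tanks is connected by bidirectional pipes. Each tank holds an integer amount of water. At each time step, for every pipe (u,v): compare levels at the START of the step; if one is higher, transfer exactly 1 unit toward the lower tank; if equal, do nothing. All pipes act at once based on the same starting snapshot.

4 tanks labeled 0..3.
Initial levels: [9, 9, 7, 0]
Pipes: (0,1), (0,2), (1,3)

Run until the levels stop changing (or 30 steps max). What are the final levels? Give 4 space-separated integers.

Step 1: flows [0=1,0->2,1->3] -> levels [8 8 8 1]
Step 2: flows [0=1,0=2,1->3] -> levels [8 7 8 2]
Step 3: flows [0->1,0=2,1->3] -> levels [7 7 8 3]
Step 4: flows [0=1,2->0,1->3] -> levels [8 6 7 4]
Step 5: flows [0->1,0->2,1->3] -> levels [6 6 8 5]
Step 6: flows [0=1,2->0,1->3] -> levels [7 5 7 6]
Step 7: flows [0->1,0=2,3->1] -> levels [6 7 7 5]
Step 8: flows [1->0,2->0,1->3] -> levels [8 5 6 6]
Step 9: flows [0->1,0->2,3->1] -> levels [6 7 7 5]
  -> period-2 cycle: step 9 state = step 7 state; never stabilizes
  -> state at step 30: (30-7) mod 2 = 1, same as step 8 -> [8 5 6 6]

Answer: 8 5 6 6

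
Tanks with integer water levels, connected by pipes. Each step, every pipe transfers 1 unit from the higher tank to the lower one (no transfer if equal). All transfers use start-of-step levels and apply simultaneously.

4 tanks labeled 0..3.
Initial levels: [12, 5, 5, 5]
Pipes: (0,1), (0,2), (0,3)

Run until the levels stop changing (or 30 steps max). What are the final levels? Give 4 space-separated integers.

Step 1: flows [0->1,0->2,0->3] -> levels [9 6 6 6]
Step 2: flows [0->1,0->2,0->3] -> levels [6 7 7 7]
Step 3: flows [1->0,2->0,3->0] -> levels [9 6 6 6]
  -> period-2 cycle: step 3 state = step 1 state; never stabilizes
  -> state at step 30: (30-1) mod 2 = 1, same as step 2 -> [6 7 7 7]

Answer: 6 7 7 7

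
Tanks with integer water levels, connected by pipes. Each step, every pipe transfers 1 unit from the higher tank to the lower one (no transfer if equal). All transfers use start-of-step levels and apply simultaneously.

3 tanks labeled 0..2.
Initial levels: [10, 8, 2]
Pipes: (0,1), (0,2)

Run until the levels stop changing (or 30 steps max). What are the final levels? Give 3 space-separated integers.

Step 1: flows [0->1,0->2] -> levels [8 9 3]
Step 2: flows [1->0,0->2] -> levels [8 8 4]
Step 3: flows [0=1,0->2] -> levels [7 8 5]
Step 4: flows [1->0,0->2] -> levels [7 7 6]
Step 5: flows [0=1,0->2] -> levels [6 7 7]
Step 6: flows [1->0,2->0] -> levels [8 6 6]
Step 7: flows [0->1,0->2] -> levels [6 7 7]
  -> period-2 cycle: step 7 state = step 5 state; never stabilizes
  -> state at step 30: (30-5) mod 2 = 1, same as step 6 -> [8 6 6]

Answer: 8 6 6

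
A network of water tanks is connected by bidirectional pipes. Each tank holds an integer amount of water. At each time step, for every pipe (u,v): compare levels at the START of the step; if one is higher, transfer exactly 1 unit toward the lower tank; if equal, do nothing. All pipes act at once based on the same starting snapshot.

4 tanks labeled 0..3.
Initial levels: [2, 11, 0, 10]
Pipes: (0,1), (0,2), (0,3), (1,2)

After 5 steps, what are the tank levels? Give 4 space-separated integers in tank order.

Step 1: flows [1->0,0->2,3->0,1->2] -> levels [3 9 2 9]
Step 2: flows [1->0,0->2,3->0,1->2] -> levels [4 7 4 8]
Step 3: flows [1->0,0=2,3->0,1->2] -> levels [6 5 5 7]
Step 4: flows [0->1,0->2,3->0,1=2] -> levels [5 6 6 6]
Step 5: flows [1->0,2->0,3->0,1=2] -> levels [8 5 5 5]

Answer: 8 5 5 5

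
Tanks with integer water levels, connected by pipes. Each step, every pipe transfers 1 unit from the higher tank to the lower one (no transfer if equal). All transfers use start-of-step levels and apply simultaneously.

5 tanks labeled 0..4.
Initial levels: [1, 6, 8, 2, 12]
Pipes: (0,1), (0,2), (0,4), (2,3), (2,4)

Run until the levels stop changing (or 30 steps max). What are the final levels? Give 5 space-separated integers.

Answer: 6 6 4 6 7

Derivation:
Step 1: flows [1->0,2->0,4->0,2->3,4->2] -> levels [4 5 7 3 10]
Step 2: flows [1->0,2->0,4->0,2->3,4->2] -> levels [7 4 6 4 8]
Step 3: flows [0->1,0->2,4->0,2->3,4->2] -> levels [6 5 7 5 6]
Step 4: flows [0->1,2->0,0=4,2->3,2->4] -> levels [6 6 4 6 7]
Step 5: flows [0=1,0->2,4->0,3->2,4->2] -> levels [6 6 7 5 5]
Step 6: flows [0=1,2->0,0->4,2->3,2->4] -> levels [6 6 4 6 7]
  -> period-2 cycle: step 6 state = step 4 state; never stabilizes
  -> state at step 30: (30-4) mod 2 = 0, same as step 4 -> [6 6 4 6 7]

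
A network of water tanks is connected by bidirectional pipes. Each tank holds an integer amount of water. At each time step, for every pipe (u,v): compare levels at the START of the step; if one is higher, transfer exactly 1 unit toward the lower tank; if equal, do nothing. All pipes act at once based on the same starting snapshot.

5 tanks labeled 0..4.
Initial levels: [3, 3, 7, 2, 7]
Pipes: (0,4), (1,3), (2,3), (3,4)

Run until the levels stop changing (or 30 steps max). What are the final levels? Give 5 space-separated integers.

Step 1: flows [4->0,1->3,2->3,4->3] -> levels [4 2 6 5 5]
Step 2: flows [4->0,3->1,2->3,3=4] -> levels [5 3 5 5 4]
Step 3: flows [0->4,3->1,2=3,3->4] -> levels [4 4 5 3 6]
Step 4: flows [4->0,1->3,2->3,4->3] -> levels [5 3 4 6 4]
Step 5: flows [0->4,3->1,3->2,3->4] -> levels [4 4 5 3 6]
  -> period-2 cycle: step 5 state = step 3 state; never stabilizes
  -> state at step 30: (30-3) mod 2 = 1, same as step 4 -> [5 3 4 6 4]

Answer: 5 3 4 6 4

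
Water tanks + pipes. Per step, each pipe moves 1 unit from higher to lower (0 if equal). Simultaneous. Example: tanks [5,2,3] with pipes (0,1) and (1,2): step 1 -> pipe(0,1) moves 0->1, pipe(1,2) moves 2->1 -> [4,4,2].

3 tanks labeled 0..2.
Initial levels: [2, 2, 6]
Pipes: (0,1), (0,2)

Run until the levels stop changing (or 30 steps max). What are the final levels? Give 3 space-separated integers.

Answer: 2 4 4

Derivation:
Step 1: flows [0=1,2->0] -> levels [3 2 5]
Step 2: flows [0->1,2->0] -> levels [3 3 4]
Step 3: flows [0=1,2->0] -> levels [4 3 3]
Step 4: flows [0->1,0->2] -> levels [2 4 4]
Step 5: flows [1->0,2->0] -> levels [4 3 3]
  -> period-2 cycle: step 5 state = step 3 state; never stabilizes
  -> state at step 30: (30-3) mod 2 = 1, same as step 4 -> [2 4 4]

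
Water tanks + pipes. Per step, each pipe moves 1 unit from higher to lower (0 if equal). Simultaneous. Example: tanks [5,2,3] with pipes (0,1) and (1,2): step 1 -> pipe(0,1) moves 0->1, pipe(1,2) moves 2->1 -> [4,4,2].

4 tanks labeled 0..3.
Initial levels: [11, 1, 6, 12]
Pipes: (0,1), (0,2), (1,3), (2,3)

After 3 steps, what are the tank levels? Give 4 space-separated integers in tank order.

Step 1: flows [0->1,0->2,3->1,3->2] -> levels [9 3 8 10]
Step 2: flows [0->1,0->2,3->1,3->2] -> levels [7 5 10 8]
Step 3: flows [0->1,2->0,3->1,2->3] -> levels [7 7 8 8]

Answer: 7 7 8 8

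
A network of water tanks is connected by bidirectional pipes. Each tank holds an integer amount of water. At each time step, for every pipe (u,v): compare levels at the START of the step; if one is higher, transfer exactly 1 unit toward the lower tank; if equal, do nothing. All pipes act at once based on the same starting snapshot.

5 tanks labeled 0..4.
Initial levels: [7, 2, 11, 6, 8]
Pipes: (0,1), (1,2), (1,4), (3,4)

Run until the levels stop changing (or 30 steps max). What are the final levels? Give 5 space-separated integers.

Answer: 6 9 6 7 6

Derivation:
Step 1: flows [0->1,2->1,4->1,4->3] -> levels [6 5 10 7 6]
Step 2: flows [0->1,2->1,4->1,3->4] -> levels [5 8 9 6 6]
Step 3: flows [1->0,2->1,1->4,3=4] -> levels [6 7 8 6 7]
Step 4: flows [1->0,2->1,1=4,4->3] -> levels [7 7 7 7 6]
Step 5: flows [0=1,1=2,1->4,3->4] -> levels [7 6 7 6 8]
Step 6: flows [0->1,2->1,4->1,4->3] -> levels [6 9 6 7 6]
Step 7: flows [1->0,1->2,1->4,3->4] -> levels [7 6 7 6 8]
  -> period-2 cycle: step 7 state = step 5 state; never stabilizes
  -> state at step 30: (30-5) mod 2 = 1, same as step 6 -> [6 9 6 7 6]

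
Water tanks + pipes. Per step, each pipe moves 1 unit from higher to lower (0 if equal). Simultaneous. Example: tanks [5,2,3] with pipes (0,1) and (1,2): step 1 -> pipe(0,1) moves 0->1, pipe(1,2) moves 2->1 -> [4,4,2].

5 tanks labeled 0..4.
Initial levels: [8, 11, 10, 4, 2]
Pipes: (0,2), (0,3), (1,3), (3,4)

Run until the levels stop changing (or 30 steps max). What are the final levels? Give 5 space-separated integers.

Step 1: flows [2->0,0->3,1->3,3->4] -> levels [8 10 9 5 3]
Step 2: flows [2->0,0->3,1->3,3->4] -> levels [8 9 8 6 4]
Step 3: flows [0=2,0->3,1->3,3->4] -> levels [7 8 8 7 5]
Step 4: flows [2->0,0=3,1->3,3->4] -> levels [8 7 7 7 6]
Step 5: flows [0->2,0->3,1=3,3->4] -> levels [6 7 8 7 7]
Step 6: flows [2->0,3->0,1=3,3=4] -> levels [8 7 7 6 7]
Step 7: flows [0->2,0->3,1->3,4->3] -> levels [6 6 8 9 6]
Step 8: flows [2->0,3->0,3->1,3->4] -> levels [8 7 7 6 7]
  -> period-2 cycle: step 8 state = step 6 state; never stabilizes
  -> state at step 30: (30-6) mod 2 = 0, same as step 6 -> [8 7 7 6 7]

Answer: 8 7 7 6 7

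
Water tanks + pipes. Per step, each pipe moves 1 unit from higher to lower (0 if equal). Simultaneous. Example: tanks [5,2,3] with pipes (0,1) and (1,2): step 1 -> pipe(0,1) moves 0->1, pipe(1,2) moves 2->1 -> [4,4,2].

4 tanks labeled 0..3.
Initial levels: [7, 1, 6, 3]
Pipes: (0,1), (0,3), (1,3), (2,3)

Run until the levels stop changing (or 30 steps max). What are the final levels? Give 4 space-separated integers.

Answer: 3 4 4 6

Derivation:
Step 1: flows [0->1,0->3,3->1,2->3] -> levels [5 3 5 4]
Step 2: flows [0->1,0->3,3->1,2->3] -> levels [3 5 4 5]
Step 3: flows [1->0,3->0,1=3,3->2] -> levels [5 4 5 3]
Step 4: flows [0->1,0->3,1->3,2->3] -> levels [3 4 4 6]
Step 5: flows [1->0,3->0,3->1,3->2] -> levels [5 4 5 3]
  -> period-2 cycle: step 5 state = step 3 state; never stabilizes
  -> state at step 30: (30-3) mod 2 = 1, same as step 4 -> [3 4 4 6]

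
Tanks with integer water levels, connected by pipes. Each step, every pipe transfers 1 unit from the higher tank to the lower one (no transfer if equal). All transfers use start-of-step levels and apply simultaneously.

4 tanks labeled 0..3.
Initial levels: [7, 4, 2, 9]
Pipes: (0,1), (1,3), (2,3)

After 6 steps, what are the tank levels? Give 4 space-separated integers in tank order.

Step 1: flows [0->1,3->1,3->2] -> levels [6 6 3 7]
Step 2: flows [0=1,3->1,3->2] -> levels [6 7 4 5]
Step 3: flows [1->0,1->3,3->2] -> levels [7 5 5 5]
Step 4: flows [0->1,1=3,2=3] -> levels [6 6 5 5]
Step 5: flows [0=1,1->3,2=3] -> levels [6 5 5 6]
Step 6: flows [0->1,3->1,3->2] -> levels [5 7 6 4]

Answer: 5 7 6 4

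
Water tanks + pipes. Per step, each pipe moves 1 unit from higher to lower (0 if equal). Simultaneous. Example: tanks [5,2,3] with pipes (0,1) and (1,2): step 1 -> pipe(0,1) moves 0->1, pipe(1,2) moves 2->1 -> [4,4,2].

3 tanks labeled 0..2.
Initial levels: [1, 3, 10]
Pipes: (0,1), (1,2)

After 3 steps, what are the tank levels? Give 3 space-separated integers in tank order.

Step 1: flows [1->0,2->1] -> levels [2 3 9]
Step 2: flows [1->0,2->1] -> levels [3 3 8]
Step 3: flows [0=1,2->1] -> levels [3 4 7]

Answer: 3 4 7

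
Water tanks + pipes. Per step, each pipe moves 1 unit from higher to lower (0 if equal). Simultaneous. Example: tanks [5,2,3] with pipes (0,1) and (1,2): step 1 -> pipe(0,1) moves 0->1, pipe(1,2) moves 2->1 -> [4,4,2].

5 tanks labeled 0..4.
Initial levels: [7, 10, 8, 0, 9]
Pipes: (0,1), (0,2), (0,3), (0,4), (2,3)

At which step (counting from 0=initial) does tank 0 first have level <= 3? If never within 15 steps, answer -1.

Step 1: flows [1->0,2->0,0->3,4->0,2->3] -> levels [9 9 6 2 8]
Step 2: flows [0=1,0->2,0->3,0->4,2->3] -> levels [6 9 6 4 9]
Step 3: flows [1->0,0=2,0->3,4->0,2->3] -> levels [7 8 5 6 8]
Step 4: flows [1->0,0->2,0->3,4->0,3->2] -> levels [7 7 7 6 7]
Step 5: flows [0=1,0=2,0->3,0=4,2->3] -> levels [6 7 6 8 7]
Step 6: flows [1->0,0=2,3->0,4->0,3->2] -> levels [9 6 7 6 6]
Step 7: flows [0->1,0->2,0->3,0->4,2->3] -> levels [5 7 7 8 7]
Step 8: flows [1->0,2->0,3->0,4->0,3->2] -> levels [9 6 7 6 6]
  -> period-2 cycle (repeats step 6); tank 0 never drops to <=3
Tank 0 never reaches <=3 within 15 steps

Answer: -1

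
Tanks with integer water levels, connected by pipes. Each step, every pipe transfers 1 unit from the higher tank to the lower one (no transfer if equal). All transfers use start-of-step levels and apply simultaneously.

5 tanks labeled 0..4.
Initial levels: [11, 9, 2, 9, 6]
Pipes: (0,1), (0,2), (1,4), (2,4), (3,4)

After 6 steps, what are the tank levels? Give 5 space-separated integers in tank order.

Answer: 9 6 6 7 9

Derivation:
Step 1: flows [0->1,0->2,1->4,4->2,3->4] -> levels [9 9 4 8 7]
Step 2: flows [0=1,0->2,1->4,4->2,3->4] -> levels [8 8 6 7 8]
Step 3: flows [0=1,0->2,1=4,4->2,4->3] -> levels [7 8 8 8 6]
Step 4: flows [1->0,2->0,1->4,2->4,3->4] -> levels [9 6 6 7 9]
Step 5: flows [0->1,0->2,4->1,4->2,4->3] -> levels [7 8 8 8 6]
  -> period-2 cycle: step 5 state = step 3 state
  -> state at step 6: (6-3) mod 2 = 1, same as step 4 -> [9 6 6 7 9]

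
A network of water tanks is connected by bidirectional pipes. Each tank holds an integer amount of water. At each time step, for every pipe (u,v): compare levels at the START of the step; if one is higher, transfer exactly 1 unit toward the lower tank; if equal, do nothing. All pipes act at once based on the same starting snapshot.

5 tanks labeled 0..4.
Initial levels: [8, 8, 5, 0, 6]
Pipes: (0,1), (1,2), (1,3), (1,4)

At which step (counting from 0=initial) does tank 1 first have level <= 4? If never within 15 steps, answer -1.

Step 1: flows [0=1,1->2,1->3,1->4] -> levels [8 5 6 1 7]
Step 2: flows [0->1,2->1,1->3,4->1] -> levels [7 7 5 2 6]
Step 3: flows [0=1,1->2,1->3,1->4] -> levels [7 4 6 3 7]
Tank 1 first reaches <=4 at step 3

Answer: 3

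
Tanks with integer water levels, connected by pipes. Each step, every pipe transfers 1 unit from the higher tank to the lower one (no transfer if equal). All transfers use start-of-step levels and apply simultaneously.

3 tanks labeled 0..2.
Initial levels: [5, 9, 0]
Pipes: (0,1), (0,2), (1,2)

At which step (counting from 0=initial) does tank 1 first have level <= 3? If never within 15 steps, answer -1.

Step 1: flows [1->0,0->2,1->2] -> levels [5 7 2]
Step 2: flows [1->0,0->2,1->2] -> levels [5 5 4]
Step 3: flows [0=1,0->2,1->2] -> levels [4 4 6]
Step 4: flows [0=1,2->0,2->1] -> levels [5 5 4]
  -> period-2 cycle (repeats step 2); tank 1 never drops to <=3
Tank 1 never reaches <=3 within 15 steps

Answer: -1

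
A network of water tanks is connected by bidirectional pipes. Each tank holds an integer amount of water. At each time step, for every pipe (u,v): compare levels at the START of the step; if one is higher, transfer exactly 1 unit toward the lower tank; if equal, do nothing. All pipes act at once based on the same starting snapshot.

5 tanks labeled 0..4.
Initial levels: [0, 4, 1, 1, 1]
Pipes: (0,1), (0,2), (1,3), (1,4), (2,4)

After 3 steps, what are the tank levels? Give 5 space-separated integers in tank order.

Step 1: flows [1->0,2->0,1->3,1->4,2=4] -> levels [2 1 0 2 2]
Step 2: flows [0->1,0->2,3->1,4->1,4->2] -> levels [0 4 2 1 0]
Step 3: flows [1->0,2->0,1->3,1->4,2->4] -> levels [2 1 0 2 2]

Answer: 2 1 0 2 2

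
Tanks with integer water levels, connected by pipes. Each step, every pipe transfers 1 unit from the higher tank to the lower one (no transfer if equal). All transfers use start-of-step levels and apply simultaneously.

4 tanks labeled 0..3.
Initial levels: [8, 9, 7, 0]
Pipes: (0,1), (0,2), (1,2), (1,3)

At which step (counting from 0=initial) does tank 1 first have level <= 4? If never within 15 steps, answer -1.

Step 1: flows [1->0,0->2,1->2,1->3] -> levels [8 6 9 1]
Step 2: flows [0->1,2->0,2->1,1->3] -> levels [8 7 7 2]
Step 3: flows [0->1,0->2,1=2,1->3] -> levels [6 7 8 3]
Step 4: flows [1->0,2->0,2->1,1->3] -> levels [8 6 6 4]
Step 5: flows [0->1,0->2,1=2,1->3] -> levels [6 6 7 5]
Step 6: flows [0=1,2->0,2->1,1->3] -> levels [7 6 5 6]
Step 7: flows [0->1,0->2,1->2,1=3] -> levels [5 6 7 6]
Step 8: flows [1->0,2->0,2->1,1=3] -> levels [7 6 5 6]
  -> period-2 cycle (repeats step 6); tank 1 never drops to <=4
Tank 1 never reaches <=4 within 15 steps

Answer: -1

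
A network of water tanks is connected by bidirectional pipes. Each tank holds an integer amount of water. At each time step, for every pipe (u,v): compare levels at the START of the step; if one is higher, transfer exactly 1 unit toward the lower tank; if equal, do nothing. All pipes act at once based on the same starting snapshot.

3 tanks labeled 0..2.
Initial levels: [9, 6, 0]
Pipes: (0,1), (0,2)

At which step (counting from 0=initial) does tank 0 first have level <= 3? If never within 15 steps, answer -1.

Step 1: flows [0->1,0->2] -> levels [7 7 1]
Step 2: flows [0=1,0->2] -> levels [6 7 2]
Step 3: flows [1->0,0->2] -> levels [6 6 3]
Step 4: flows [0=1,0->2] -> levels [5 6 4]
Step 5: flows [1->0,0->2] -> levels [5 5 5]
Step 6: flows [0=1,0=2] -> levels [5 5 5]
  -> stable; tank 0 stays at 5 > 3
Tank 0 never reaches <=3 within 15 steps

Answer: -1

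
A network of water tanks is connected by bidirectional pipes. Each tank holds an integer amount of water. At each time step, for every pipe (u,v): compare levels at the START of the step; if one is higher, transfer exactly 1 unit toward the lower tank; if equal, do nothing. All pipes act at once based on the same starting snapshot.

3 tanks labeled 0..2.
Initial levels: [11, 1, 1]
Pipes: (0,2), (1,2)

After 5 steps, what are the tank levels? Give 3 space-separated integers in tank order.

Step 1: flows [0->2,1=2] -> levels [10 1 2]
Step 2: flows [0->2,2->1] -> levels [9 2 2]
Step 3: flows [0->2,1=2] -> levels [8 2 3]
Step 4: flows [0->2,2->1] -> levels [7 3 3]
Step 5: flows [0->2,1=2] -> levels [6 3 4]

Answer: 6 3 4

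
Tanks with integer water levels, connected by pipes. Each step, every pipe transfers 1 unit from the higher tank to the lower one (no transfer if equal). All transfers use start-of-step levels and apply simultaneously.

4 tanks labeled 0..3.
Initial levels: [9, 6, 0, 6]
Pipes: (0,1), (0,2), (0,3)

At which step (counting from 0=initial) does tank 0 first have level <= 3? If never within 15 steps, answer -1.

Answer: 6

Derivation:
Step 1: flows [0->1,0->2,0->3] -> levels [6 7 1 7]
Step 2: flows [1->0,0->2,3->0] -> levels [7 6 2 6]
Step 3: flows [0->1,0->2,0->3] -> levels [4 7 3 7]
Step 4: flows [1->0,0->2,3->0] -> levels [5 6 4 6]
Step 5: flows [1->0,0->2,3->0] -> levels [6 5 5 5]
Step 6: flows [0->1,0->2,0->3] -> levels [3 6 6 6]
Tank 0 first reaches <=3 at step 6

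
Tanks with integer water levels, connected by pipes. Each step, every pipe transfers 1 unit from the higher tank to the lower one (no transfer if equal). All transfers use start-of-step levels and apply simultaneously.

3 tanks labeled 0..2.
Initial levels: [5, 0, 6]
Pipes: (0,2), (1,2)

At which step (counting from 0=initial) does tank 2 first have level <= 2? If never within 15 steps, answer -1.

Answer: -1

Derivation:
Step 1: flows [2->0,2->1] -> levels [6 1 4]
Step 2: flows [0->2,2->1] -> levels [5 2 4]
Step 3: flows [0->2,2->1] -> levels [4 3 4]
Step 4: flows [0=2,2->1] -> levels [4 4 3]
Step 5: flows [0->2,1->2] -> levels [3 3 5]
Step 6: flows [2->0,2->1] -> levels [4 4 3]
  -> period-2 cycle (repeats step 4); tank 2 never drops to <=2
Tank 2 never reaches <=2 within 15 steps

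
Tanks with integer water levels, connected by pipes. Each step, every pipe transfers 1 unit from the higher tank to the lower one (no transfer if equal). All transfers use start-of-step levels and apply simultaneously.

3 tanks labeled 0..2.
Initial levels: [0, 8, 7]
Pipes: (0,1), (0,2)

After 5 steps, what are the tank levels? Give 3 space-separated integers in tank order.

Answer: 6 5 4

Derivation:
Step 1: flows [1->0,2->0] -> levels [2 7 6]
Step 2: flows [1->0,2->0] -> levels [4 6 5]
Step 3: flows [1->0,2->0] -> levels [6 5 4]
Step 4: flows [0->1,0->2] -> levels [4 6 5]
  -> period-2 cycle: step 4 state = step 2 state
  -> state at step 5: (5-2) mod 2 = 1, same as step 3 -> [6 5 4]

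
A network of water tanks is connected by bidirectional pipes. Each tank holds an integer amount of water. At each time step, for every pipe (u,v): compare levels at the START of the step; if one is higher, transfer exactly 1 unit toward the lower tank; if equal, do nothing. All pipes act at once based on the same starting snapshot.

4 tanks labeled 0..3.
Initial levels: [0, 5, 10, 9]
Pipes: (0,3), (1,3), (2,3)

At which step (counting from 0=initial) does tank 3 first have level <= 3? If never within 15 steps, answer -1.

Step 1: flows [3->0,3->1,2->3] -> levels [1 6 9 8]
Step 2: flows [3->0,3->1,2->3] -> levels [2 7 8 7]
Step 3: flows [3->0,1=3,2->3] -> levels [3 7 7 7]
Step 4: flows [3->0,1=3,2=3] -> levels [4 7 7 6]
Step 5: flows [3->0,1->3,2->3] -> levels [5 6 6 7]
Step 6: flows [3->0,3->1,3->2] -> levels [6 7 7 4]
Step 7: flows [0->3,1->3,2->3] -> levels [5 6 6 7]
  -> period-2 cycle (repeats step 5); tank 3 never drops to <=3
Tank 3 never reaches <=3 within 15 steps

Answer: -1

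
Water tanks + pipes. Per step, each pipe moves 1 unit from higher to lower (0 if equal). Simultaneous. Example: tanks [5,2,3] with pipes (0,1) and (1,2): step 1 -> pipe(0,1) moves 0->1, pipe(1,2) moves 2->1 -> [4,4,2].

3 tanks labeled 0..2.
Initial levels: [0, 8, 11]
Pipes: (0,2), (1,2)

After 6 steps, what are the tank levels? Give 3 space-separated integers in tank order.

Answer: 6 7 6

Derivation:
Step 1: flows [2->0,2->1] -> levels [1 9 9]
Step 2: flows [2->0,1=2] -> levels [2 9 8]
Step 3: flows [2->0,1->2] -> levels [3 8 8]
Step 4: flows [2->0,1=2] -> levels [4 8 7]
Step 5: flows [2->0,1->2] -> levels [5 7 7]
Step 6: flows [2->0,1=2] -> levels [6 7 6]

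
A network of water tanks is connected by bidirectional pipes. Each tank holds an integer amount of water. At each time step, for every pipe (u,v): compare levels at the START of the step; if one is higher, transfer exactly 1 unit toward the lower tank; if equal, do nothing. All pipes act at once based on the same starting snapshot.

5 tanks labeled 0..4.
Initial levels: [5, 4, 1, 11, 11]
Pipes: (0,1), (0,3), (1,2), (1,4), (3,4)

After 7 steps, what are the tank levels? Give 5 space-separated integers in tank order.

Answer: 6 7 6 7 6

Derivation:
Step 1: flows [0->1,3->0,1->2,4->1,3=4] -> levels [5 5 2 10 10]
Step 2: flows [0=1,3->0,1->2,4->1,3=4] -> levels [6 5 3 9 9]
Step 3: flows [0->1,3->0,1->2,4->1,3=4] -> levels [6 6 4 8 8]
Step 4: flows [0=1,3->0,1->2,4->1,3=4] -> levels [7 6 5 7 7]
Step 5: flows [0->1,0=3,1->2,4->1,3=4] -> levels [6 7 6 7 6]
Step 6: flows [1->0,3->0,1->2,1->4,3->4] -> levels [8 4 7 5 8]
Step 7: flows [0->1,0->3,2->1,4->1,4->3] -> levels [6 7 6 7 6]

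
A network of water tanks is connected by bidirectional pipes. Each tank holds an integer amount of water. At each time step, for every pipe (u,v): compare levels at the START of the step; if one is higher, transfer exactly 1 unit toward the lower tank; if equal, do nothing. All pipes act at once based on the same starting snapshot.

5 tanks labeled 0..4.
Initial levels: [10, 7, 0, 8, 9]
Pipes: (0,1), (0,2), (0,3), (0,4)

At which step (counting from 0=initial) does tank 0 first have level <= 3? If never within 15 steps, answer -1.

Answer: -1

Derivation:
Step 1: flows [0->1,0->2,0->3,0->4] -> levels [6 8 1 9 10]
Step 2: flows [1->0,0->2,3->0,4->0] -> levels [8 7 2 8 9]
Step 3: flows [0->1,0->2,0=3,4->0] -> levels [7 8 3 8 8]
Step 4: flows [1->0,0->2,3->0,4->0] -> levels [9 7 4 7 7]
Step 5: flows [0->1,0->2,0->3,0->4] -> levels [5 8 5 8 8]
Step 6: flows [1->0,0=2,3->0,4->0] -> levels [8 7 5 7 7]
Step 7: flows [0->1,0->2,0->3,0->4] -> levels [4 8 6 8 8]
Step 8: flows [1->0,2->0,3->0,4->0] -> levels [8 7 5 7 7]
  -> period-2 cycle (repeats step 6); tank 0 never drops to <=3
Tank 0 never reaches <=3 within 15 steps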